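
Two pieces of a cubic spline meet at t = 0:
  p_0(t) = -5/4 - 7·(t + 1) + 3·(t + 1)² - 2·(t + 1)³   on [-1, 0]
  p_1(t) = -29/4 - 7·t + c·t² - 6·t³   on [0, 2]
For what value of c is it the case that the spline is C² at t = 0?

p_0''(t) = 6 - 12·(t + 1), so p_0''(0) = -6. On the right, p_1''(0) = 2c, so c = -3.

-3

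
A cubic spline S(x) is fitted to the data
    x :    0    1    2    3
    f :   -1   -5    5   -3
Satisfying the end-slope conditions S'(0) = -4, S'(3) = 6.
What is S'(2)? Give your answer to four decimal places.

-1.4667

With M_i denoting the second derivative at x_i, h_i = 1, 1, 1, and Δ_i = (y_(i+1) − y_i)/h_i = -4, 10, -8:
  1·M_0 + 4·M_1 + 1·M_2 = 6(Δ_1 - Δ_0) = 84
  1·M_1 + 4·M_2 + 1·M_3 = 6(Δ_2 - Δ_1) = -108
Clamped end conditions give two more equations: 2h_0·M_0 + h_0·M_1 = 6(Δ_0 - S'(0)) = 0 and h_2·M_2 + 2h_2·M_3 = 6(S'(3) - Δ_2) = 84.
Solving: M_0 = -296/15, M_1 = 592/15, M_2 = -812/15, M_3 = 1036/15.
On [2, 3], S'(x) = b_2 + 2c_2·(x - 2) + 3d_2·(x - 2)² with b_2 = Δ_2 - h_2(2M_2 + M_3)/6 = -22/15, c_2 = M_2/2 = -406/15, d_2 = (M_3 - M_2)/(6h_2) = 308/15. So S'(2) = -22/15.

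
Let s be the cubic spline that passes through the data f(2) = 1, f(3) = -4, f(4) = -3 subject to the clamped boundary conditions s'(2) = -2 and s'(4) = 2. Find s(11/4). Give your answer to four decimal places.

With m_i denoting the second derivative at x_i, h_i = 1, 1, and Δ_i = (y_(i+1) − y_i)/h_i = -5, 1:
  1·m_0 + 4·m_1 + 1·m_2 = 6(Δ_1 - Δ_0) = 36
Clamped end conditions give two more equations: 2h_0·m_0 + h_0·m_1 = 6(Δ_0 - s'(2)) = -18 and h_1·m_1 + 2h_1·m_2 = 6(s'(4) - Δ_1) = 6.
Solving the tridiagonal system: m_0 = -16, m_1 = 14, m_2 = -4.
On [2, 3], s(x) = 1 - 2·(x - 2) - 8·(x - 2)² + 5·(x - 2)³.
With (x - 2) = 3/4: s(11/4) = -185/64.

-2.8906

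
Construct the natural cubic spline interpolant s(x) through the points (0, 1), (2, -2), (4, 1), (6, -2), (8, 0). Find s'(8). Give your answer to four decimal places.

Let σ_i = s''(x_i). Step sizes h_i = 2, 2, 2, 2; slopes of the chords Δ_i = (y_(i+1) - y_i)/h_i = -3/2, 3/2, -3/2, 1.
  2·σ_0 + 8·σ_1 + 2·σ_2 = 6(Δ_1 - Δ_0) = 18
  2·σ_1 + 8·σ_2 + 2·σ_3 = 6(Δ_2 - Δ_1) = -18
  2·σ_2 + 8·σ_3 + 2·σ_4 = 6(Δ_3 - Δ_2) = 15
Natural end conditions: σ_0 = σ_4 = 0.
Solving the tridiagonal system: σ_0 = 0, σ_1 = 51/16, σ_2 = -15/4, σ_3 = 45/16, σ_4 = 0.
On [6, 8], s'(x) = b_3 + 2c_3·(x - 6) + 3d_3·(x - 6)² with b_3 = Δ_3 - h_3(2σ_3 + σ_4)/6 = -7/8, c_3 = σ_3/2 = 45/32, d_3 = (σ_4 - σ_3)/(6h_3) = -15/64. So s'(8) = 31/16.

1.9375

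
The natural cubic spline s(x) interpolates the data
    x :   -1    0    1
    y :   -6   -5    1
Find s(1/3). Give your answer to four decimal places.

Write M_i for s''(x_i). With h_i = 1, 1 and divided differences Δ_i = 1, 6, the continuity of s' gives the tridiagonal system
  1·M_0 + 4·M_1 + 1·M_2 = 6(Δ_1 - Δ_0) = 30
Natural end conditions: M_0 = M_2 = 0.
Hence M_0 = 0, M_1 = 15/2, M_2 = 0.
On [0, 1], s(x) = -5 + 7/2·x + 15/4·x² - 5/4·x³.
With x = 1/3: s(1/3) = -187/54.

-3.4630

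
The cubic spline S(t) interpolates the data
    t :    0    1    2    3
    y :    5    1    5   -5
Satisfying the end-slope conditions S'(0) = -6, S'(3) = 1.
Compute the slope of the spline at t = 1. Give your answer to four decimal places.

Let σ_i = S''(x_i). Step sizes h_i = 1, 1, 1; slopes of the chords Δ_i = (y_(i+1) - y_i)/h_i = -4, 4, -10.
  1·σ_0 + 4·σ_1 + 1·σ_2 = 6(Δ_1 - Δ_0) = 48
  1·σ_1 + 4·σ_2 + 1·σ_3 = 6(Δ_2 - Δ_1) = -84
Clamped end conditions give two more equations: 2h_0·σ_0 + h_0·σ_1 = 6(Δ_0 - S'(0)) = 12 and h_2·σ_2 + 2h_2·σ_3 = 6(S'(3) - Δ_2) = 66.
Solving: σ_0 = -86/15, σ_1 = 352/15, σ_2 = -602/15, σ_3 = 796/15.
On [1, 2], S'(t) = b_1 + 2c_1·(t - 1) + 3d_1·(t - 1)² with b_1 = Δ_1 - h_1(2σ_1 + σ_2)/6 = 43/15, c_1 = σ_1/2 = 176/15, d_1 = (σ_2 - σ_1)/(6h_1) = -53/5. So S'(1) = 43/15.

2.8667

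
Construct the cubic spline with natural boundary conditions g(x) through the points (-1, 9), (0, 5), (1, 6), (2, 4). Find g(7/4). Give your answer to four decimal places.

With M_i denoting the second derivative at x_i, h_i = 1, 1, 1, and Δ_i = (y_(i+1) − y_i)/h_i = -4, 1, -2:
  1·M_0 + 4·M_1 + 1·M_2 = 6(Δ_1 - Δ_0) = 30
  1·M_1 + 4·M_2 + 1·M_3 = 6(Δ_2 - Δ_1) = -18
Natural end conditions: M_0 = M_3 = 0.
Forward elimination and back-substitution give M_0 = 0, M_1 = 46/5, M_2 = -34/5, M_3 = 0.
On [1, 2], g(x) = 6 + 4/15·(x - 1) - 17/5·(x - 1)² + 17/15·(x - 1)³.
With (x - 1) = 3/4: g(7/4) = 305/64.

4.7656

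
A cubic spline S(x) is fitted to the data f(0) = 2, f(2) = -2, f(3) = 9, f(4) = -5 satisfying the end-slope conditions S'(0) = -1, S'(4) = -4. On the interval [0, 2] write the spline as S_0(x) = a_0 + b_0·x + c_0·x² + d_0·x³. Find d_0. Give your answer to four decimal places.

3.6364

Let σ_i = S''(x_i). Step sizes h_i = 2, 1, 1; slopes of the chords Δ_i = (y_(i+1) - y_i)/h_i = -2, 11, -14.
  2·σ_0 + 6·σ_1 + 1·σ_2 = 6(Δ_1 - Δ_0) = 78
  1·σ_1 + 4·σ_2 + 1·σ_3 = 6(Δ_2 - Δ_1) = -150
Clamped end conditions give two more equations: 2h_0·σ_0 + h_0·σ_1 = 6(Δ_0 - S'(0)) = -6 and h_2·σ_2 + 2h_2·σ_3 = 6(S'(4) - Δ_2) = 60.
Forward elimination and back-substitution give σ_0 = -171/11, σ_1 = 309/11, σ_2 = -654/11, σ_3 = 657/11.
On [0, 2], with S_0(x) = a_0 + b_0·x + c_0·x² + d_0·x³: c_0 = σ_0/2 = -171/22, d_0 = (σ_1 - σ_0)/(6h_0) = 40/11, b_0 = Δ_0 - h_0(2σ_0 + σ_1)/6 = -1.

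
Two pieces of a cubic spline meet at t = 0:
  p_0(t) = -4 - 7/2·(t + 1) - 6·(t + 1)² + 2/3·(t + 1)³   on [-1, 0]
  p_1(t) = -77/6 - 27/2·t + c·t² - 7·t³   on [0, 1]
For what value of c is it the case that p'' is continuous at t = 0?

-4

p_0''(t) = -12 + 4·(t + 1), so p_0''(0) = -8. On the right, p_1''(0) = 2c, so c = -4.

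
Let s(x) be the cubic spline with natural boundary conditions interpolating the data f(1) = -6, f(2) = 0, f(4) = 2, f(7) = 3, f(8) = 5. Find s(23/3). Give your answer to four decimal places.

4.2767

With M_i denoting the second derivative at x_i, h_i = 1, 2, 3, 1, and Δ_i = (y_(i+1) − y_i)/h_i = 6, 1, 1/3, 2:
  1·M_0 + 6·M_1 + 2·M_2 = 6(Δ_1 - Δ_0) = -30
  2·M_1 + 10·M_2 + 3·M_3 = 6(Δ_2 - Δ_1) = -4
  3·M_2 + 8·M_3 + 1·M_4 = 6(Δ_3 - Δ_2) = 10
Natural end conditions: M_0 = M_4 = 0.
Hence M_0 = 0, M_1 = -1003/197, M_2 = 54/197, M_3 = 226/197, M_4 = 0.
On [7, 8], s(x) = 3 + 956/591·(x - 7) + 113/197·(x - 7)² - 113/591·(x - 7)³.
With (x - 7) = 2/3: s(23/3) = 68243/15957.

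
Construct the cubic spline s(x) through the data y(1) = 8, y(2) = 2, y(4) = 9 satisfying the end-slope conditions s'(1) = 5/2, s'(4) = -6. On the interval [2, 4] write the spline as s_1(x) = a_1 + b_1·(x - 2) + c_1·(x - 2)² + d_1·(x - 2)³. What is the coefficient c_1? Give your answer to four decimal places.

Write M_i for s''(x_i). With h_i = 1, 2 and divided differences Δ_i = -6, 7/2, the continuity of s' gives the tridiagonal system
  1·M_0 + 6·M_1 + 2·M_2 = 6(Δ_1 - Δ_0) = 57
Clamped end conditions give two more equations: 2h_0·M_0 + h_0·M_1 = 6(Δ_0 - s'(1)) = -51 and h_1·M_1 + 2h_1·M_2 = 6(s'(4) - Δ_1) = -57.
Hence M_0 = -227/6, M_1 = 74/3, M_2 = -319/12.
On [2, 4], with s_1(x) = a_1 + b_1·(x - 2) + c_1·(x - 2)² + d_1·(x - 2)³: c_1 = M_1/2 = 37/3, d_1 = (M_2 - M_1)/(6h_1) = -205/48, b_1 = Δ_1 - h_1(2M_1 + M_2)/6 = -49/12.

12.3333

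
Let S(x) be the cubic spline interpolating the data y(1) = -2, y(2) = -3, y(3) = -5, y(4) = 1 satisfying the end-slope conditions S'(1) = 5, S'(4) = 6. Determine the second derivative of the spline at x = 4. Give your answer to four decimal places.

-6.9333

With M_i denoting the second derivative at x_i, h_i = 1, 1, 1, and Δ_i = (y_(i+1) − y_i)/h_i = -1, -2, 6:
  1·M_0 + 4·M_1 + 1·M_2 = 6(Δ_1 - Δ_0) = -6
  1·M_1 + 4·M_2 + 1·M_3 = 6(Δ_2 - Δ_1) = 48
Clamped end conditions give two more equations: 2h_0·M_0 + h_0·M_1 = 6(Δ_0 - S'(1)) = -36 and h_2·M_2 + 2h_2·M_3 = 6(S'(4) - Δ_2) = 0.
Hence M_0 = -266/15, M_1 = -8/15, M_2 = 208/15, M_3 = -104/15.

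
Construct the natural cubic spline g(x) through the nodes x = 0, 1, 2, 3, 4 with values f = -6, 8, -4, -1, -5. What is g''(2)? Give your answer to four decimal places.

Put m_i = g'' at the i-th knot. Here h = (1, 1, 1, 1) and Δ = (14, -12, 3, -4), so the interior equations h_(i-1)·m_(i-1) + 2(h_(i-1)+h_i)·m_i + h_i·m_(i+1) = 6(Δ_i − Δ_(i-1)) read
  1·m_0 + 4·m_1 + 1·m_2 = 6(Δ_1 - Δ_0) = -156
  1·m_1 + 4·m_2 + 1·m_3 = 6(Δ_2 - Δ_1) = 90
  1·m_2 + 4·m_3 + 1·m_4 = 6(Δ_3 - Δ_2) = -42
Natural end conditions: m_0 = m_4 = 0.
Hence m_0 = 0, m_1 = -1371/28, m_2 = 279/7, m_3 = -573/28, m_4 = 0.

39.8571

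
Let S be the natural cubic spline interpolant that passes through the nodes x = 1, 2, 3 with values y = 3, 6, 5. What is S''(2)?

-6

Put σ_i = S'' at the i-th knot. Here h = (1, 1) and Δ = (3, -1), so the interior equations h_(i-1)·σ_(i-1) + 2(h_(i-1)+h_i)·σ_i + h_i·σ_(i+1) = 6(Δ_i − Δ_(i-1)) read
  1·σ_0 + 4·σ_1 + 1·σ_2 = 6(Δ_1 - Δ_0) = -24
Natural end conditions: σ_0 = σ_2 = 0.
Solving the tridiagonal system: σ_0 = 0, σ_1 = -6, σ_2 = 0.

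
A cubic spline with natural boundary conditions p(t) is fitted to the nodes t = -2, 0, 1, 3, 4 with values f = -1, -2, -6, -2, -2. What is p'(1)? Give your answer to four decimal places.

-2.0108

Write M_i for p''(x_i). With h_i = 2, 1, 2, 1 and divided differences Δ_i = -1/2, -4, 2, 0, the continuity of p' gives the tridiagonal system
  2·M_0 + 6·M_1 + 1·M_2 = 6(Δ_1 - Δ_0) = -21
  1·M_1 + 6·M_2 + 2·M_3 = 6(Δ_2 - Δ_1) = 36
  2·M_2 + 6·M_3 + 1·M_4 = 6(Δ_3 - Δ_2) = -12
Natural end conditions: M_0 = M_4 = 0.
Hence M_0 = 0, M_1 = -152/31, M_2 = 261/31, M_3 = -149/31, M_4 = 0.
On [1, 3], p'(t) = b_2 + 2c_2·(t - 1) + 3d_2·(t - 1)² with b_2 = Δ_2 - h_2(2M_2 + M_3)/6 = -187/93, c_2 = M_2/2 = 261/62, d_2 = (M_3 - M_2)/(6h_2) = -205/186. So p'(1) = -187/93.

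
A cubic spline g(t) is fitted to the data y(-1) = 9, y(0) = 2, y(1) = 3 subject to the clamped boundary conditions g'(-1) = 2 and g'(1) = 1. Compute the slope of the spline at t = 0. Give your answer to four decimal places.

-5.2500

With M_i denoting the second derivative at x_i, h_i = 1, 1, and Δ_i = (y_(i+1) − y_i)/h_i = -7, 1:
  1·M_0 + 4·M_1 + 1·M_2 = 6(Δ_1 - Δ_0) = 48
Clamped end conditions give two more equations: 2h_0·M_0 + h_0·M_1 = 6(Δ_0 - g'(-1)) = -54 and h_1·M_1 + 2h_1·M_2 = 6(g'(1) - Δ_1) = 0.
Solving: M_0 = -79/2, M_1 = 25, M_2 = -25/2.
On [0, 1], g'(t) = b_1 + 2c_1·t + 3d_1·t² with b_1 = Δ_1 - h_1(2M_1 + M_2)/6 = -21/4, c_1 = M_1/2 = 25/2, d_1 = (M_2 - M_1)/(6h_1) = -25/4. So g'(0) = -21/4.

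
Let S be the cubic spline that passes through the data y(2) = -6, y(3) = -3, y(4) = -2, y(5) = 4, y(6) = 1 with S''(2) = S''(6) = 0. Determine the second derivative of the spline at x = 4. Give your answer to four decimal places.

13.2857

Let M_i = S''(x_i). Step sizes h_i = 1, 1, 1, 1; slopes of the chords Δ_i = (y_(i+1) - y_i)/h_i = 3, 1, 6, -3.
  1·M_0 + 4·M_1 + 1·M_2 = 6(Δ_1 - Δ_0) = -12
  1·M_1 + 4·M_2 + 1·M_3 = 6(Δ_2 - Δ_1) = 30
  1·M_2 + 4·M_3 + 1·M_4 = 6(Δ_3 - Δ_2) = -54
Natural end conditions: M_0 = M_4 = 0.
Solving: M_0 = 0, M_1 = -177/28, M_2 = 93/7, M_3 = -471/28, M_4 = 0.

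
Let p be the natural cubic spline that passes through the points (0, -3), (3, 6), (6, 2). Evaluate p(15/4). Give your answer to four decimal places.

With M_i denoting the second derivative at x_i, h_i = 3, 3, and Δ_i = (y_(i+1) − y_i)/h_i = 3, -4/3:
  3·M_0 + 12·M_1 + 3·M_2 = 6(Δ_1 - Δ_0) = -26
Natural end conditions: M_0 = M_2 = 0.
Hence M_0 = 0, M_1 = -13/6, M_2 = 0.
On [3, 6], p(t) = 6 + 5/6·(t - 3) - 13/12·(t - 3)² + 13/108·(t - 3)³.
With (t - 3) = 3/4: p(15/4) = 1553/256.

6.0664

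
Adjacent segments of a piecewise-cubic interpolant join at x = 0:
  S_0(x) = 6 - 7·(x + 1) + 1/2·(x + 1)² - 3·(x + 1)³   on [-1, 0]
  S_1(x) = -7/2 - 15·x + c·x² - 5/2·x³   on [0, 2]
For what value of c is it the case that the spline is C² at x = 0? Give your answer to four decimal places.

-8.5000

S_0''(x) = 1 - 18·(x + 1), so S_0''(0) = -17. On the right, S_1''(0) = 2c, so c = -17/2.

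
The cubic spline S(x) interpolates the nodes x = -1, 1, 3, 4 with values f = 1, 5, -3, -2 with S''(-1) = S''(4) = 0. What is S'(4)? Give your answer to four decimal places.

2.1818

Write M_i for S''(x_i). With h_i = 2, 2, 1 and divided differences Δ_i = 2, -4, 1, the continuity of S' gives the tridiagonal system
  2·M_0 + 8·M_1 + 2·M_2 = 6(Δ_1 - Δ_0) = -36
  2·M_1 + 6·M_2 + 1·M_3 = 6(Δ_2 - Δ_1) = 30
Natural end conditions: M_0 = M_3 = 0.
Forward elimination and back-substitution give M_0 = 0, M_1 = -69/11, M_2 = 78/11, M_3 = 0.
On [3, 4], S'(x) = b_2 + 2c_2·(x - 3) + 3d_2·(x - 3)² with b_2 = Δ_2 - h_2(2M_2 + M_3)/6 = -15/11, c_2 = M_2/2 = 39/11, d_2 = (M_3 - M_2)/(6h_2) = -13/11. So S'(4) = 24/11.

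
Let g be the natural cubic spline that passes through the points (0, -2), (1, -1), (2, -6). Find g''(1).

With σ_i denoting the second derivative at x_i, h_i = 1, 1, and Δ_i = (y_(i+1) − y_i)/h_i = 1, -5:
  1·σ_0 + 4·σ_1 + 1·σ_2 = 6(Δ_1 - Δ_0) = -36
Natural end conditions: σ_0 = σ_2 = 0.
Solving: σ_0 = 0, σ_1 = -9, σ_2 = 0.

-9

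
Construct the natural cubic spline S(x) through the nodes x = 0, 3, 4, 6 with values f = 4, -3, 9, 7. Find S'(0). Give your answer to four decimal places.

Let m_i = S''(x_i). Step sizes h_i = 3, 1, 2; slopes of the chords Δ_i = (y_(i+1) - y_i)/h_i = -7/3, 12, -1.
  3·m_0 + 8·m_1 + 1·m_2 = 6(Δ_1 - Δ_0) = 86
  1·m_1 + 6·m_2 + 2·m_3 = 6(Δ_2 - Δ_1) = -78
Natural end conditions: m_0 = m_3 = 0.
Hence m_0 = 0, m_1 = 594/47, m_2 = -710/47, m_3 = 0.
On [0, 3], S'(x) = b_0 + 2c_0·x + 3d_0·x² with b_0 = Δ_0 - h_0(2m_0 + m_1)/6 = -1220/141, c_0 = m_0/2 = 0, d_0 = (m_1 - m_0)/(6h_0) = 33/47. So S'(0) = -1220/141.

-8.6525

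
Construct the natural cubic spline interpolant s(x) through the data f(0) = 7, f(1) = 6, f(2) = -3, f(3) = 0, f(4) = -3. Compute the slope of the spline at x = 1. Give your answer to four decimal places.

-7.2143

Let M_i = s''(x_i). Step sizes h_i = 1, 1, 1, 1; slopes of the chords Δ_i = (y_(i+1) - y_i)/h_i = -1, -9, 3, -3.
  1·M_0 + 4·M_1 + 1·M_2 = 6(Δ_1 - Δ_0) = -48
  1·M_1 + 4·M_2 + 1·M_3 = 6(Δ_2 - Δ_1) = 72
  1·M_2 + 4·M_3 + 1·M_4 = 6(Δ_3 - Δ_2) = -36
Natural end conditions: M_0 = M_4 = 0.
Hence M_0 = 0, M_1 = -261/14, M_2 = 186/7, M_3 = -219/14, M_4 = 0.
On [1, 2], s'(x) = b_1 + 2c_1·(x - 1) + 3d_1·(x - 1)² with b_1 = Δ_1 - h_1(2M_1 + M_2)/6 = -101/14, c_1 = M_1/2 = -261/28, d_1 = (M_2 - M_1)/(6h_1) = 211/28. So s'(1) = -101/14.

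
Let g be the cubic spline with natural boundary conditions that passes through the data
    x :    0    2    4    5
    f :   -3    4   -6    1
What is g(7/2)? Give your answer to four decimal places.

With M_i denoting the second derivative at x_i, h_i = 2, 2, 1, and Δ_i = (y_(i+1) − y_i)/h_i = 7/2, -5, 7:
  2·M_0 + 8·M_1 + 2·M_2 = 6(Δ_1 - Δ_0) = -51
  2·M_1 + 6·M_2 + 1·M_3 = 6(Δ_2 - Δ_1) = 72
Natural end conditions: M_0 = M_3 = 0.
Solving the tridiagonal system: M_0 = 0, M_1 = -225/22, M_2 = 339/22, M_3 = 0.
On [2, 4], g(x) = 4 - 73/22·(x - 2) - 225/44·(x - 2)² + 47/22·(x - 2)³.
With (x - 2) = 3/2: g(7/2) = -58/11.

-5.2727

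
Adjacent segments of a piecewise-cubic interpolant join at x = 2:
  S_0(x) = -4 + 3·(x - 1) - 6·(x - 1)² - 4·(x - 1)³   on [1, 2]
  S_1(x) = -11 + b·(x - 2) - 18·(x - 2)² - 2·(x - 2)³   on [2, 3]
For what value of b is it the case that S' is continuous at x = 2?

-21

S_0'(x) = 3 - 12·(x - 1) - 12·(x - 1)², so S_0'(2) = -21. On the right, S_1'(2) = b, so b = -21.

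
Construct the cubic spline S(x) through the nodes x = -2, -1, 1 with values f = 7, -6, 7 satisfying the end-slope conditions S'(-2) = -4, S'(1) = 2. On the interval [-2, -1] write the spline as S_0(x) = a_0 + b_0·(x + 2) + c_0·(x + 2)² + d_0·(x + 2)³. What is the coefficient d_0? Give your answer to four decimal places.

13.2500

Write M_i for S''(x_i). With h_i = 1, 2 and divided differences Δ_i = -13, 13/2, the continuity of S' gives the tridiagonal system
  1·M_0 + 6·M_1 + 2·M_2 = 6(Δ_1 - Δ_0) = 117
Clamped end conditions give two more equations: 2h_0·M_0 + h_0·M_1 = 6(Δ_0 - S'(-2)) = -54 and h_1·M_1 + 2h_1·M_2 = 6(S'(1) - Δ_1) = -27.
Solving: M_0 = -89/2, M_1 = 35, M_2 = -97/4.
On [-2, -1], with S_0(x) = a_0 + b_0·(x + 2) + c_0·(x + 2)² + d_0·(x + 2)³: c_0 = M_0/2 = -89/4, d_0 = (M_1 - M_0)/(6h_0) = 53/4, b_0 = Δ_0 - h_0(2M_0 + M_1)/6 = -4.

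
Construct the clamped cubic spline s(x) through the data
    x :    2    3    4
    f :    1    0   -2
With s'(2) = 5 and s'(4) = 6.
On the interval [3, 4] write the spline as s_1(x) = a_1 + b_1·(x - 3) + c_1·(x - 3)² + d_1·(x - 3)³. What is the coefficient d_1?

5

Write M_i for s''(x_i). With h_i = 1, 1 and divided differences Δ_i = -1, -2, the continuity of s' gives the tridiagonal system
  1·M_0 + 4·M_1 + 1·M_2 = 6(Δ_1 - Δ_0) = -6
Clamped end conditions give two more equations: 2h_0·M_0 + h_0·M_1 = 6(Δ_0 - s'(2)) = -36 and h_1·M_1 + 2h_1·M_2 = 6(s'(4) - Δ_1) = 48.
Solving the tridiagonal system: M_0 = -16, M_1 = -4, M_2 = 26.
On [3, 4], with s_1(x) = a_1 + b_1·(x - 3) + c_1·(x - 3)² + d_1·(x - 3)³: c_1 = M_1/2 = -2, d_1 = (M_2 - M_1)/(6h_1) = 5, b_1 = Δ_1 - h_1(2M_1 + M_2)/6 = -5.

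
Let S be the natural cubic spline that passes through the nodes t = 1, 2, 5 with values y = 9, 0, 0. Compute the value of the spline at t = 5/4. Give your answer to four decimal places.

With M_i denoting the second derivative at x_i, h_i = 1, 3, and Δ_i = (y_(i+1) − y_i)/h_i = -9, 0:
  1·M_0 + 8·M_1 + 3·M_2 = 6(Δ_1 - Δ_0) = 54
Natural end conditions: M_0 = M_2 = 0.
Solving: M_0 = 0, M_1 = 27/4, M_2 = 0.
On [1, 2], S(t) = 9 - 81/8·(t - 1) + 0·(t - 1)² + 9/8·(t - 1)³.
With (t - 1) = 1/4: S(5/4) = 3321/512.

6.4863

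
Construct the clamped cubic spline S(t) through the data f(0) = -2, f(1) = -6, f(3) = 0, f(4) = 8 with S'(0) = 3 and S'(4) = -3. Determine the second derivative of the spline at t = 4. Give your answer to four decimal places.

Put M_i = S'' at the i-th knot. Here h = (1, 2, 1) and Δ = (-4, 3, 8), so the interior equations h_(i-1)·M_(i-1) + 2(h_(i-1)+h_i)·M_i + h_i·M_(i+1) = 6(Δ_i − Δ_(i-1)) read
  1·M_0 + 6·M_1 + 2·M_2 = 6(Δ_1 - Δ_0) = 42
  2·M_1 + 6·M_2 + 1·M_3 = 6(Δ_2 - Δ_1) = 30
Clamped end conditions give two more equations: 2h_0·M_0 + h_0·M_1 = 6(Δ_0 - S'(0)) = -42 and h_2·M_2 + 2h_2·M_3 = 6(S'(4) - Δ_2) = -66.
Hence M_0 = -126/5, M_1 = 42/5, M_2 = 42/5, M_3 = -186/5.

-37.2000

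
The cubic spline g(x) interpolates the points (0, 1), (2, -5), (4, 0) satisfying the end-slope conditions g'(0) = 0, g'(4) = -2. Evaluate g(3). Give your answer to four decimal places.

Write M_i for g''(x_i). With h_i = 2, 2 and divided differences Δ_i = -3, 5/2, the continuity of g' gives the tridiagonal system
  2·M_0 + 8·M_1 + 2·M_2 = 6(Δ_1 - Δ_0) = 33
Clamped end conditions give two more equations: 2h_0·M_0 + h_0·M_1 = 6(Δ_0 - g'(0)) = -18 and h_1·M_1 + 2h_1·M_2 = 6(g'(4) - Δ_1) = -27.
Hence M_0 = -73/8, M_1 = 37/4, M_2 = -91/8.
On [2, 4], g(x) = -5 + 1/8·(x - 2) + 37/8·(x - 2)² - 55/32·(x - 2)³.
With (x - 2) = 1: g(3) = -63/32.

-1.9688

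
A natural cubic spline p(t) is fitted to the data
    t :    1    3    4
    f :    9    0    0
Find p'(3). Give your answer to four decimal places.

With σ_i denoting the second derivative at x_i, h_i = 2, 1, and Δ_i = (y_(i+1) − y_i)/h_i = -9/2, 0:
  2·σ_0 + 6·σ_1 + 1·σ_2 = 6(Δ_1 - Δ_0) = 27
Natural end conditions: σ_0 = σ_2 = 0.
Solving the tridiagonal system: σ_0 = 0, σ_1 = 9/2, σ_2 = 0.
On [3, 4], p'(t) = b_1 + 2c_1·(t - 3) + 3d_1·(t - 3)² with b_1 = Δ_1 - h_1(2σ_1 + σ_2)/6 = -3/2, c_1 = σ_1/2 = 9/4, d_1 = (σ_2 - σ_1)/(6h_1) = -3/4. So p'(3) = -3/2.

-1.5000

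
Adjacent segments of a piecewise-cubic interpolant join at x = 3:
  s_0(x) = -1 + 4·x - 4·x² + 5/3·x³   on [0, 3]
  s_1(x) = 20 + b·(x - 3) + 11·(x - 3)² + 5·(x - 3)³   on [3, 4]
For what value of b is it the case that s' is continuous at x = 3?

s_0'(x) = 4 - 8·x + 5·x², so s_0'(3) = 25. On the right, s_1'(3) = b, so b = 25.

25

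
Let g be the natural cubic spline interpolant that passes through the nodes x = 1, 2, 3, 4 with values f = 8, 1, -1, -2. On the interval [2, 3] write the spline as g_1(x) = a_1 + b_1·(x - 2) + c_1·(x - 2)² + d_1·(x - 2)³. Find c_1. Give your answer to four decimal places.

3.8000

Write m_i for g''(x_i). With h_i = 1, 1, 1 and divided differences Δ_i = -7, -2, -1, the continuity of g' gives the tridiagonal system
  1·m_0 + 4·m_1 + 1·m_2 = 6(Δ_1 - Δ_0) = 30
  1·m_1 + 4·m_2 + 1·m_3 = 6(Δ_2 - Δ_1) = 6
Natural end conditions: m_0 = m_3 = 0.
Solving the tridiagonal system: m_0 = 0, m_1 = 38/5, m_2 = -2/5, m_3 = 0.
On [2, 3], with g_1(x) = a_1 + b_1·(x - 2) + c_1·(x - 2)² + d_1·(x - 2)³: c_1 = m_1/2 = 19/5, d_1 = (m_2 - m_1)/(6h_1) = -4/3, b_1 = Δ_1 - h_1(2m_1 + m_2)/6 = -67/15.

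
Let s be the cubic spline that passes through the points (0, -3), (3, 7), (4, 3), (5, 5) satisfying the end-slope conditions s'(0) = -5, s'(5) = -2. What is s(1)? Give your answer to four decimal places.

Write M_i for s''(x_i). With h_i = 3, 1, 1 and divided differences Δ_i = 10/3, -4, 2, the continuity of s' gives the tridiagonal system
  3·M_0 + 8·M_1 + 1·M_2 = 6(Δ_1 - Δ_0) = -44
  1·M_1 + 4·M_2 + 1·M_3 = 6(Δ_2 - Δ_1) = 36
Clamped end conditions give two more equations: 2h_0·M_0 + h_0·M_1 = 6(Δ_0 - s'(0)) = 50 and h_2·M_2 + 2h_2·M_3 = 6(s'(5) - Δ_2) = -24.
Solving the tridiagonal system: M_0 = 1304/87, M_1 = -386/29, M_2 = 508/29, M_3 = -602/29.
On [0, 3], s(x) = -3 - 5·x + 652/87·x² - 1231/783·x³.
With x = 1: s(1) = -1627/783.

-2.0779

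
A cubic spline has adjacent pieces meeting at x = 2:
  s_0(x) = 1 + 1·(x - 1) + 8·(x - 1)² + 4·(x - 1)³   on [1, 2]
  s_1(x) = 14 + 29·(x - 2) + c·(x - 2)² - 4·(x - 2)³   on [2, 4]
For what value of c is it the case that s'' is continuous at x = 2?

s_0''(x) = 16 + 24·(x - 1), so s_0''(2) = 40. On the right, s_1''(2) = 2c, so c = 20.

20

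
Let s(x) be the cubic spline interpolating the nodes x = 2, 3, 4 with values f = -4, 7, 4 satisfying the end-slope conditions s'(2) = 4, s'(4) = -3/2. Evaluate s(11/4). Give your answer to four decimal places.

4.7129

With M_i denoting the second derivative at x_i, h_i = 1, 1, and Δ_i = (y_(i+1) − y_i)/h_i = 11, -3:
  1·M_0 + 4·M_1 + 1·M_2 = 6(Δ_1 - Δ_0) = -84
Clamped end conditions give two more equations: 2h_0·M_0 + h_0·M_1 = 6(Δ_0 - s'(2)) = 42 and h_1·M_1 + 2h_1·M_2 = 6(s'(4) - Δ_1) = 9.
Hence M_0 = 157/4, M_1 = -73/2, M_2 = 91/4.
On [2, 3], s(x) = -4 + 4·(x - 2) + 157/8·(x - 2)² - 101/8·(x - 2)³.
With (x - 2) = 3/4: s(11/4) = 2413/512.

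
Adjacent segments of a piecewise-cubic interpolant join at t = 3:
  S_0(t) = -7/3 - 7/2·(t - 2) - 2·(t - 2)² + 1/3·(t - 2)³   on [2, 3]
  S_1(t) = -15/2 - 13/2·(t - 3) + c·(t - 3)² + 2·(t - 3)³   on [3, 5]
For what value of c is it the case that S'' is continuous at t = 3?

-1

S_0''(t) = -4 + 2·(t - 2), so S_0''(3) = -2. On the right, S_1''(3) = 2c, so c = -1.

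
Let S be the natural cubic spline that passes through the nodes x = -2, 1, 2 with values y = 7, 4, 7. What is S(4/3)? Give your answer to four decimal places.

4.8148

Put M_i = S'' at the i-th knot. Here h = (3, 1) and Δ = (-1, 3), so the interior equations h_(i-1)·M_(i-1) + 2(h_(i-1)+h_i)·M_i + h_i·M_(i+1) = 6(Δ_i − Δ_(i-1)) read
  3·M_0 + 8·M_1 + 1·M_2 = 6(Δ_1 - Δ_0) = 24
Natural end conditions: M_0 = M_2 = 0.
Hence M_0 = 0, M_1 = 3, M_2 = 0.
On [1, 2], S(x) = 4 + 2·(x - 1) + 3/2·(x - 1)² - 1/2·(x - 1)³.
With (x - 1) = 1/3: S(4/3) = 130/27.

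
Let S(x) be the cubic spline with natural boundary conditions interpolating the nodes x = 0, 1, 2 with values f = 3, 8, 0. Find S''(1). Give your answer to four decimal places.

Put m_i = S'' at the i-th knot. Here h = (1, 1) and Δ = (5, -8), so the interior equations h_(i-1)·m_(i-1) + 2(h_(i-1)+h_i)·m_i + h_i·m_(i+1) = 6(Δ_i − Δ_(i-1)) read
  1·m_0 + 4·m_1 + 1·m_2 = 6(Δ_1 - Δ_0) = -78
Natural end conditions: m_0 = m_2 = 0.
Forward elimination and back-substitution give m_0 = 0, m_1 = -39/2, m_2 = 0.

-19.5000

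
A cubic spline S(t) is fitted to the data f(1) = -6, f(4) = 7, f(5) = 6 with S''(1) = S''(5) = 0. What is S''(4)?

-4

With M_i denoting the second derivative at x_i, h_i = 3, 1, and Δ_i = (y_(i+1) − y_i)/h_i = 13/3, -1:
  3·M_0 + 8·M_1 + 1·M_2 = 6(Δ_1 - Δ_0) = -32
Natural end conditions: M_0 = M_2 = 0.
Hence M_0 = 0, M_1 = -4, M_2 = 0.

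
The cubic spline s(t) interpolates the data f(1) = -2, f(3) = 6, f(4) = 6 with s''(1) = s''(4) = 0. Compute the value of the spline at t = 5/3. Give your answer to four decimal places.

Put M_i = s'' at the i-th knot. Here h = (2, 1) and Δ = (4, 0), so the interior equations h_(i-1)·M_(i-1) + 2(h_(i-1)+h_i)·M_i + h_i·M_(i+1) = 6(Δ_i − Δ_(i-1)) read
  2·M_0 + 6·M_1 + 1·M_2 = 6(Δ_1 - Δ_0) = -24
Natural end conditions: M_0 = M_2 = 0.
Solving the tridiagonal system: M_0 = 0, M_1 = -4, M_2 = 0.
On [1, 3], s(t) = -2 + 16/3·(t - 1) + 0·(t - 1)² - 1/3·(t - 1)³.
With (t - 1) = 2/3: s(5/3) = 118/81.

1.4568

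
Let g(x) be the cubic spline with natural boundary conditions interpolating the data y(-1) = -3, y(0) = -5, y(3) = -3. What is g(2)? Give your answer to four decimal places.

Write M_i for g''(x_i). With h_i = 1, 3 and divided differences Δ_i = -2, 2/3, the continuity of g' gives the tridiagonal system
  1·M_0 + 8·M_1 + 3·M_2 = 6(Δ_1 - Δ_0) = 16
Natural end conditions: M_0 = M_2 = 0.
Solving the tridiagonal system: M_0 = 0, M_1 = 2, M_2 = 0.
On [0, 3], g(x) = -5 - 4/3·x + 1·x² - 1/9·x³.
With x = 2: g(2) = -41/9.

-4.5556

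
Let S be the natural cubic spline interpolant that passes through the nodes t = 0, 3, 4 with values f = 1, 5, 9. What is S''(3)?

2

Put M_i = S'' at the i-th knot. Here h = (3, 1) and Δ = (4/3, 4), so the interior equations h_(i-1)·M_(i-1) + 2(h_(i-1)+h_i)·M_i + h_i·M_(i+1) = 6(Δ_i − Δ_(i-1)) read
  3·M_0 + 8·M_1 + 1·M_2 = 6(Δ_1 - Δ_0) = 16
Natural end conditions: M_0 = M_2 = 0.
Forward elimination and back-substitution give M_0 = 0, M_1 = 2, M_2 = 0.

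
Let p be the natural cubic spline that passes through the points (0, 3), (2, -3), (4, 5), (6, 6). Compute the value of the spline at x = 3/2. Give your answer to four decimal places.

-2.8781

Let m_i = p''(x_i). Step sizes h_i = 2, 2, 2; slopes of the chords Δ_i = (y_(i+1) - y_i)/h_i = -3, 4, 1/2.
  2·m_0 + 8·m_1 + 2·m_2 = 6(Δ_1 - Δ_0) = 42
  2·m_1 + 8·m_2 + 2·m_3 = 6(Δ_2 - Δ_1) = -21
Natural end conditions: m_0 = m_3 = 0.
Solving the tridiagonal system: m_0 = 0, m_1 = 63/10, m_2 = -21/5, m_3 = 0.
On [0, 2], p(x) = 3 - 51/10·x + 0·x² + 21/40·x³.
With x = 3/2: p(3/2) = -921/320.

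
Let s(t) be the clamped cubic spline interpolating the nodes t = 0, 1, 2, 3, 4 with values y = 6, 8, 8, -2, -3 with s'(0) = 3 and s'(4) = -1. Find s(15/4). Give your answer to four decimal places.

With M_i denoting the second derivative at x_i, h_i = 1, 1, 1, 1, and Δ_i = (y_(i+1) − y_i)/h_i = 2, 0, -10, -1:
  1·M_0 + 4·M_1 + 1·M_2 = 6(Δ_1 - Δ_0) = -12
  1·M_1 + 4·M_2 + 1·M_3 = 6(Δ_2 - Δ_1) = -60
  1·M_2 + 4·M_3 + 1·M_4 = 6(Δ_3 - Δ_2) = 54
Clamped end conditions give two more equations: 2h_0·M_0 + h_0·M_1 = 6(Δ_0 - s'(0)) = -6 and h_3·M_3 + 2h_3·M_4 = 6(s'(4) - Δ_3) = 0.
Solving the tridiagonal system: M_0 = -19/4, M_1 = 7/2, M_2 = -85/4, M_3 = 43/2, M_4 = -43/4.
On [3, 4], s(t) = -2 - 51/8·(t - 3) + 43/4·(t - 3)² - 43/8·(t - 3)³.
With (t - 3) = 3/4: s(15/4) = -1537/512.

-3.0020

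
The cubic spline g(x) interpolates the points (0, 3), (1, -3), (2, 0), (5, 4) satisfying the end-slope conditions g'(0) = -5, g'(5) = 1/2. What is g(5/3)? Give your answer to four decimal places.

Write M_i for g''(x_i). With h_i = 1, 1, 3 and divided differences Δ_i = -6, 3, 4/3, the continuity of g' gives the tridiagonal system
  1·M_0 + 4·M_1 + 1·M_2 = 6(Δ_1 - Δ_0) = 54
  1·M_1 + 8·M_2 + 3·M_3 = 6(Δ_2 - Δ_1) = -10
Clamped end conditions give two more equations: 2h_0·M_0 + h_0·M_1 = 6(Δ_0 - g'(0)) = -6 and h_2·M_2 + 2h_2·M_3 = 6(g'(5) - Δ_2) = -5.
Solving: M_0 = -339/29, M_1 = 504/29, M_2 = -111/29, M_3 = 94/87.
On [1, 2], g(x) = -3 - 125/58·(x - 1) + 252/29·(x - 1)² - 205/58·(x - 1)³.
With (x - 1) = 2/3: g(5/3) = -1270/783.

-1.6220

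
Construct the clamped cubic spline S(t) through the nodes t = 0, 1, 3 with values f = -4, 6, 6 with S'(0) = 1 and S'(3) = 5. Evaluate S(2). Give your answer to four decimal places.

Let M_i = S''(x_i). Step sizes h_i = 1, 2; slopes of the chords Δ_i = (y_(i+1) - y_i)/h_i = 10, 0.
  1·M_0 + 6·M_1 + 2·M_2 = 6(Δ_1 - Δ_0) = -60
Clamped end conditions give two more equations: 2h_0·M_0 + h_0·M_1 = 6(Δ_0 - S'(0)) = 54 and h_1·M_1 + 2h_1·M_2 = 6(S'(3) - Δ_1) = 30.
Solving the tridiagonal system: M_0 = 115/3, M_1 = -68/3, M_2 = 113/6.
On [1, 3], S(t) = 6 + 53/6·(t - 1) - 34/3·(t - 1)² + 83/24·(t - 1)³.
With (t - 1) = 1: S(2) = 167/24.

6.9583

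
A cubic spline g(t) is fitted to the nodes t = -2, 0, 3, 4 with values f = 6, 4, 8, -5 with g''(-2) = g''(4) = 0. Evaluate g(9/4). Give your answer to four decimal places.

11.4208

Let M_i = g''(x_i). Step sizes h_i = 2, 3, 1; slopes of the chords Δ_i = (y_(i+1) - y_i)/h_i = -1, 4/3, -13.
  2·M_0 + 10·M_1 + 3·M_2 = 6(Δ_1 - Δ_0) = 14
  3·M_1 + 8·M_2 + 1·M_3 = 6(Δ_2 - Δ_1) = -86
Natural end conditions: M_0 = M_3 = 0.
Hence M_0 = 0, M_1 = 370/71, M_2 = -902/71, M_3 = 0.
On [0, 3], g(t) = 4 + 527/213·t + 185/71·t² - 212/213·t³.
With t = 9/4: g(9/4) = 6487/568.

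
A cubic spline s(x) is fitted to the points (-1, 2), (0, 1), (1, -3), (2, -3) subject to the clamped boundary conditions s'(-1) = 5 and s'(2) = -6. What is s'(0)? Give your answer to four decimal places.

With M_i denoting the second derivative at x_i, h_i = 1, 1, 1, and Δ_i = (y_(i+1) − y_i)/h_i = -1, -4, 0:
  1·M_0 + 4·M_1 + 1·M_2 = 6(Δ_1 - Δ_0) = -18
  1·M_1 + 4·M_2 + 1·M_3 = 6(Δ_2 - Δ_1) = 24
Clamped end conditions give two more equations: 2h_0·M_0 + h_0·M_1 = 6(Δ_0 - s'(-1)) = -36 and h_2·M_2 + 2h_2·M_3 = 6(s'(2) - Δ_2) = -36.
Forward elimination and back-substitution give M_0 = -242/15, M_1 = -56/15, M_2 = 196/15, M_3 = -368/15.
On [0, 1], s'(x) = b_1 + 2c_1·x + 3d_1·x² with b_1 = Δ_1 - h_1(2M_1 + M_2)/6 = -74/15, c_1 = M_1/2 = -28/15, d_1 = (M_2 - M_1)/(6h_1) = 14/5. So s'(0) = -74/15.

-4.9333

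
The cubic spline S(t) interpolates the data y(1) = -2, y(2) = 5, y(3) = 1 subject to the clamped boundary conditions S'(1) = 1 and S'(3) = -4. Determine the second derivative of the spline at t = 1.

Let M_i = S''(x_i). Step sizes h_i = 1, 1; slopes of the chords Δ_i = (y_(i+1) - y_i)/h_i = 7, -4.
  1·M_0 + 4·M_1 + 1·M_2 = 6(Δ_1 - Δ_0) = -66
Clamped end conditions give two more equations: 2h_0·M_0 + h_0·M_1 = 6(Δ_0 - S'(1)) = 36 and h_1·M_1 + 2h_1·M_2 = 6(S'(3) - Δ_1) = 0.
Solving the tridiagonal system: M_0 = 32, M_1 = -28, M_2 = 14.

32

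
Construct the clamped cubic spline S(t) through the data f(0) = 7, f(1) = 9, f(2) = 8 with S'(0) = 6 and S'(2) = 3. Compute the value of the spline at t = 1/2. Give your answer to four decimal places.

8.9375

Write M_i for S''(x_i). With h_i = 1, 1 and divided differences Δ_i = 2, -1, the continuity of S' gives the tridiagonal system
  1·M_0 + 4·M_1 + 1·M_2 = 6(Δ_1 - Δ_0) = -18
Clamped end conditions give two more equations: 2h_0·M_0 + h_0·M_1 = 6(Δ_0 - S'(0)) = -24 and h_1·M_1 + 2h_1·M_2 = 6(S'(2) - Δ_1) = 24.
Hence M_0 = -9, M_1 = -6, M_2 = 15.
On [0, 1], S(t) = 7 + 6·t - 9/2·t² + 1/2·t³.
With t = 1/2: S(1/2) = 143/16.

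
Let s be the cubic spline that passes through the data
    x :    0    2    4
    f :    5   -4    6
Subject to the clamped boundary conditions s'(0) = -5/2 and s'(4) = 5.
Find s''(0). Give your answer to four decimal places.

Put m_i = s'' at the i-th knot. Here h = (2, 2) and Δ = (-9/2, 5), so the interior equations h_(i-1)·m_(i-1) + 2(h_(i-1)+h_i)·m_i + h_i·m_(i+1) = 6(Δ_i − Δ_(i-1)) read
  2·m_0 + 8·m_1 + 2·m_2 = 6(Δ_1 - Δ_0) = 57
Clamped end conditions give two more equations: 2h_0·m_0 + h_0·m_1 = 6(Δ_0 - s'(0)) = -12 and h_1·m_1 + 2h_1·m_2 = 6(s'(4) - Δ_1) = 0.
Solving: m_0 = -33/4, m_1 = 21/2, m_2 = -21/4.

-8.2500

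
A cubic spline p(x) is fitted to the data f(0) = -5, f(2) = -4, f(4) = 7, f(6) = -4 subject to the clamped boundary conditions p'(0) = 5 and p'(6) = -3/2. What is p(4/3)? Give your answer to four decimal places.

-4.5160

With m_i denoting the second derivative at x_i, h_i = 2, 2, 2, and Δ_i = (y_(i+1) − y_i)/h_i = 1/2, 11/2, -11/2:
  2·m_0 + 8·m_1 + 2·m_2 = 6(Δ_1 - Δ_0) = 30
  2·m_1 + 8·m_2 + 2·m_3 = 6(Δ_2 - Δ_1) = -66
Clamped end conditions give two more equations: 2h_0·m_0 + h_0·m_1 = 6(Δ_0 - p'(0)) = -27 and h_2·m_2 + 2h_2·m_3 = 6(p'(6) - Δ_2) = 24.
Hence m_0 = -178/15, m_1 = 307/30, m_2 = -211/15, m_3 = 391/30.
On [0, 2], p(x) = -5 + 5·x - 89/15·x² + 221/120·x³.
With x = 4/3: p(4/3) = -1829/405.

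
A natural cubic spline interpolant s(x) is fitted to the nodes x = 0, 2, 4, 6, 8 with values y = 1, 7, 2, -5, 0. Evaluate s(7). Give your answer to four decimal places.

-3.6853

With m_i denoting the second derivative at x_i, h_i = 2, 2, 2, 2, and Δ_i = (y_(i+1) − y_i)/h_i = 3, -5/2, -7/2, 5/2:
  2·m_0 + 8·m_1 + 2·m_2 = 6(Δ_1 - Δ_0) = -33
  2·m_1 + 8·m_2 + 2·m_3 = 6(Δ_2 - Δ_1) = -6
  2·m_2 + 8·m_3 + 2·m_4 = 6(Δ_3 - Δ_2) = 36
Natural end conditions: m_0 = m_4 = 0.
Solving the tridiagonal system: m_0 = 0, m_1 = -435/112, m_2 = -27/28, m_3 = 531/112, m_4 = 0.
On [6, 8], s(x) = -5 - 37/56·(x - 6) + 531/224·(x - 6)² - 177/448·(x - 6)³.
With (x - 6) = 1: s(7) = -1651/448.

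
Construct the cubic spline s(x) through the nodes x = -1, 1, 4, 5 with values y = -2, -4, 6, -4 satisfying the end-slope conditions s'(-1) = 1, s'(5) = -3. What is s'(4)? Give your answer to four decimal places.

-9.2051

Put m_i = s'' at the i-th knot. Here h = (2, 3, 1) and Δ = (-1, 10/3, -10), so the interior equations h_(i-1)·m_(i-1) + 2(h_(i-1)+h_i)·m_i + h_i·m_(i+1) = 6(Δ_i − Δ_(i-1)) read
  2·m_0 + 10·m_1 + 3·m_2 = 6(Δ_1 - Δ_0) = 26
  3·m_1 + 8·m_2 + 1·m_3 = 6(Δ_2 - Δ_1) = -80
Clamped end conditions give two more equations: 2h_0·m_0 + h_0·m_1 = 6(Δ_0 - s'(-1)) = -12 and h_2·m_2 + 2h_2·m_3 = 6(s'(5) - Δ_2) = 42.
Solving: m_0 = -298/39, m_1 = 362/39, m_2 = -670/39, m_3 = 1154/39.
On [4, 5], s'(x) = b_2 + 2c_2·(x - 4) + 3d_2·(x - 4)² with b_2 = Δ_2 - h_2(2m_2 + m_3)/6 = -359/39, c_2 = m_2/2 = -335/39, d_2 = (m_3 - m_2)/(6h_2) = 304/39. So s'(4) = -359/39.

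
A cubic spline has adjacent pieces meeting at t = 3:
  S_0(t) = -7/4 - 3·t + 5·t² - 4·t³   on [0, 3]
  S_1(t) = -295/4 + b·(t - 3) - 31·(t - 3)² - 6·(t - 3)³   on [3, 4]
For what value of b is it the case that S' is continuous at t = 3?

S_0'(t) = -3 + 10·t - 12·t², so S_0'(3) = -81. On the right, S_1'(3) = b, so b = -81.

-81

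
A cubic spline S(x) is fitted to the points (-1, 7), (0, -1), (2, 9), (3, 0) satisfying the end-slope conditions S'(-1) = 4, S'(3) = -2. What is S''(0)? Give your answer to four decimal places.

31.8857

With M_i denoting the second derivative at x_i, h_i = 1, 2, 1, and Δ_i = (y_(i+1) − y_i)/h_i = -8, 5, -9:
  1·M_0 + 6·M_1 + 2·M_2 = 6(Δ_1 - Δ_0) = 78
  2·M_1 + 6·M_2 + 1·M_3 = 6(Δ_2 - Δ_1) = -84
Clamped end conditions give two more equations: 2h_0·M_0 + h_0·M_1 = 6(Δ_0 - S'(-1)) = -72 and h_2·M_2 + 2h_2·M_3 = 6(S'(3) - Δ_2) = 42.
Hence M_0 = -1818/35, M_1 = 1116/35, M_2 = -1074/35, M_3 = 1272/35.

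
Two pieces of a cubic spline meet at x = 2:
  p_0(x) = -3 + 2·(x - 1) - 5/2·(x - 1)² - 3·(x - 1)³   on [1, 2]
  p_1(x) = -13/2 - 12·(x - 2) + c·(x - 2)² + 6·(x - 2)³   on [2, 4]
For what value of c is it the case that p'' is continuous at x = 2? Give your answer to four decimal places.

p_0''(x) = -5 - 18·(x - 1), so p_0''(2) = -23. On the right, p_1''(2) = 2c, so c = -23/2.

-11.5000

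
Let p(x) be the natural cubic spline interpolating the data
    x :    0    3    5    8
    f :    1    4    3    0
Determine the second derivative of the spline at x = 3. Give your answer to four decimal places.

Put σ_i = p'' at the i-th knot. Here h = (3, 2, 3) and Δ = (1, -1/2, -1), so the interior equations h_(i-1)·σ_(i-1) + 2(h_(i-1)+h_i)·σ_i + h_i·σ_(i+1) = 6(Δ_i − Δ_(i-1)) read
  3·σ_0 + 10·σ_1 + 2·σ_2 = 6(Δ_1 - Δ_0) = -9
  2·σ_1 + 10·σ_2 + 3·σ_3 = 6(Δ_2 - Δ_1) = -3
Natural end conditions: σ_0 = σ_3 = 0.
Forward elimination and back-substitution give σ_0 = 0, σ_1 = -7/8, σ_2 = -1/8, σ_3 = 0.

-0.8750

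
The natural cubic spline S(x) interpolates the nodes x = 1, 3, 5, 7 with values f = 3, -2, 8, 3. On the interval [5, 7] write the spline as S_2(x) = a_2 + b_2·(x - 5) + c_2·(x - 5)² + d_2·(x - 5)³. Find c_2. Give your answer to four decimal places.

With m_i denoting the second derivative at x_i, h_i = 2, 2, 2, and Δ_i = (y_(i+1) − y_i)/h_i = -5/2, 5, -5/2:
  2·m_0 + 8·m_1 + 2·m_2 = 6(Δ_1 - Δ_0) = 45
  2·m_1 + 8·m_2 + 2·m_3 = 6(Δ_2 - Δ_1) = -45
Natural end conditions: m_0 = m_3 = 0.
Hence m_0 = 0, m_1 = 15/2, m_2 = -15/2, m_3 = 0.
On [5, 7], with S_2(x) = a_2 + b_2·(x - 5) + c_2·(x - 5)² + d_2·(x - 5)³: c_2 = m_2/2 = -15/4, d_2 = (m_3 - m_2)/(6h_2) = 5/8, b_2 = Δ_2 - h_2(2m_2 + m_3)/6 = 5/2.

-3.7500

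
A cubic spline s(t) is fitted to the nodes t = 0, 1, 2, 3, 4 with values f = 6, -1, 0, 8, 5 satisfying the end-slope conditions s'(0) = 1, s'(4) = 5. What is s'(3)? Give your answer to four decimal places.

With M_i denoting the second derivative at x_i, h_i = 1, 1, 1, 1, and Δ_i = (y_(i+1) − y_i)/h_i = -7, 1, 8, -3:
  1·M_0 + 4·M_1 + 1·M_2 = 6(Δ_1 - Δ_0) = 48
  1·M_1 + 4·M_2 + 1·M_3 = 6(Δ_2 - Δ_1) = 42
  1·M_2 + 4·M_3 + 1·M_4 = 6(Δ_3 - Δ_2) = -66
Clamped end conditions give two more equations: 2h_0·M_0 + h_0·M_1 = 6(Δ_0 - s'(0)) = -48 and h_3·M_3 + 2h_3·M_4 = 6(s'(4) - Δ_3) = 48.
Solving: M_0 = -905/28, M_1 = 233/14, M_2 = 55/4, M_3 = -415/14, M_4 = 1087/28.
On [3, 4], s'(t) = b_3 + 2c_3·(t - 3) + 3d_3·(t - 3)² with b_3 = Δ_3 - h_3(2M_3 + M_4)/6 = 23/56, c_3 = M_3/2 = -415/28, d_3 = (M_4 - M_3)/(6h_3) = 639/56. So s'(3) = 23/56.

0.4107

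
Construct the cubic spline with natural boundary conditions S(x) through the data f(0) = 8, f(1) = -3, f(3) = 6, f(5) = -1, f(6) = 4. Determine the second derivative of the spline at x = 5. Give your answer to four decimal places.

13.3000

Let M_i = S''(x_i). Step sizes h_i = 1, 2, 2, 1; slopes of the chords Δ_i = (y_(i+1) - y_i)/h_i = -11, 9/2, -7/2, 5.
  1·M_0 + 6·M_1 + 2·M_2 = 6(Δ_1 - Δ_0) = 93
  2·M_1 + 8·M_2 + 2·M_3 = 6(Δ_2 - Δ_1) = -48
  2·M_2 + 6·M_3 + 1·M_4 = 6(Δ_3 - Δ_2) = 51
Natural end conditions: M_0 = M_4 = 0.
Hence M_0 = 0, M_1 = 203/10, M_2 = -72/5, M_3 = 133/10, M_4 = 0.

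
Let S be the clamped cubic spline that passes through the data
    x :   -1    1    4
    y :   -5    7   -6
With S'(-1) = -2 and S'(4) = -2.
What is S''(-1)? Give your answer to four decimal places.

18.2000

With σ_i denoting the second derivative at x_i, h_i = 2, 3, and Δ_i = (y_(i+1) − y_i)/h_i = 6, -13/3:
  2·σ_0 + 10·σ_1 + 3·σ_2 = 6(Δ_1 - Δ_0) = -62
Clamped end conditions give two more equations: 2h_0·σ_0 + h_0·σ_1 = 6(Δ_0 - S'(-1)) = 48 and h_1·σ_1 + 2h_1·σ_2 = 6(S'(4) - Δ_1) = 14.
Hence σ_0 = 91/5, σ_1 = -62/5, σ_2 = 128/15.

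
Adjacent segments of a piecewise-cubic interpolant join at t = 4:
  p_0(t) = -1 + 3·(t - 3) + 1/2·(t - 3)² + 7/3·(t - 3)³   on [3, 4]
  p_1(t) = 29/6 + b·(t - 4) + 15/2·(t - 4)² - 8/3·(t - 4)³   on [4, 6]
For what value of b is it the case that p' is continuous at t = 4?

p_0'(t) = 3 + 1·(t - 3) + 7·(t - 3)², so p_0'(4) = 11. On the right, p_1'(4) = b, so b = 11.

11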